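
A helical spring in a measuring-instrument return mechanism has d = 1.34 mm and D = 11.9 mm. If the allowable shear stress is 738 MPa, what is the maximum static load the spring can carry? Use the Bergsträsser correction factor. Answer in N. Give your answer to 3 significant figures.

50.8 N

C = D/d = 11.9/1.34 = 8.8806
K_B = (4C+2)/(4C−3) = 37.522/32.522 = 1.1537
τ_max = K·8FD/(πd³) → F_max = τ_allow·πd³/(8DK)
F_max = 738·π·1.34³/(8·11.9·1.1537) = 5578.5/109.84 = 50.79 N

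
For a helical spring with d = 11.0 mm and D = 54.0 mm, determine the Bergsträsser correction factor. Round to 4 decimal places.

1.3005

C = D/d = 54.0/11.0 = 4.9091
K_B = (4C+2)/(4C−3) = 21.636/16.636 = 1.3005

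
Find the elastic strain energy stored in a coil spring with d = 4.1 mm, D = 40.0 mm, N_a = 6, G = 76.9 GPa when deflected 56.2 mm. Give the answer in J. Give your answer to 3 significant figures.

11.2 J

k = Gd⁴/(8D³N_a) = (76.9×10³)(4.1⁴)/(8·40.0³·6) = 7.0736 N/mm
U = ½kδ² = 0.5 × 7.0736 × 56.2² = 11171 N·mm = 11.171 J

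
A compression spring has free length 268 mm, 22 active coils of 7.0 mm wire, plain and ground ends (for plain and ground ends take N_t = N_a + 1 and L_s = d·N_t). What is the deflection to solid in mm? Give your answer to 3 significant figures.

107 mm

N_t = 23; L_s = 7.0·23 = 161 mm
δ_solid = L₀ − L_s = 268 − 161 = 107 mm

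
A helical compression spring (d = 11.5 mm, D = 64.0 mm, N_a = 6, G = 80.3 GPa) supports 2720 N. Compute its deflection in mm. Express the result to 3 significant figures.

24.4 mm

k = Gd⁴/(8D³N_a) = (80.3×10³)(11.5⁴)/(8·64.0³·6) = 111.62 N/mm
δ = F/k = 2720 / 111.62 = 24.369 mm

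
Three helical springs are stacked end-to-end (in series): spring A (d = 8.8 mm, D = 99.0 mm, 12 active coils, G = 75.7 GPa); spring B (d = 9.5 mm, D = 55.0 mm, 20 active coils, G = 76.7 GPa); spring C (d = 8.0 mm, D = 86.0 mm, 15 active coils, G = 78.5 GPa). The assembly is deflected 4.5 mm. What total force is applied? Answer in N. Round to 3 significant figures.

k_A = Gd⁴/(8D³N_a) = (75.7×10³)(8.8⁴)/(8·99.0³·12) = 4.8736 N/mm
k_B = Gd⁴/(8D³N_a) = (76.7×10³)(9.5⁴)/(8·55.0³·20) = 23.468 N/mm
k_C = Gd⁴/(8D³N_a) = (78.5×10³)(8.0⁴)/(8·86.0³·15) = 4.2126 N/mm
Series: 1/k_eq = 1/4.8736 + 1/23.468 + 1/4.2126 = 0.48518; k_eq = 2.0611 N/mm
F = k_eq·δ = 2.0611·4.5 = 9.2749 N

9.27 N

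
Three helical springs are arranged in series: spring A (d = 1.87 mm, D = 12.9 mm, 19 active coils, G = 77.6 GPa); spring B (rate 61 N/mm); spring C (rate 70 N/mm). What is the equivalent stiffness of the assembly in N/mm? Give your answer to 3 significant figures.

2.67 N/mm

k_A = Gd⁴/(8D³N_a) = (77.6×10³)(1.87⁴)/(8·12.9³·19) = 2.9081 N/mm
Series: 1/k_eq = 1/2.9081 + 1/61 + 1/70 = 0.37454; k_eq = 2.6699 N/mm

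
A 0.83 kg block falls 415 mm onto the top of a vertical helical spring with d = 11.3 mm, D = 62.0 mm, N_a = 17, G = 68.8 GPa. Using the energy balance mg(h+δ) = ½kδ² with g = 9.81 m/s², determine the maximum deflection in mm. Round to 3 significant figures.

k = Gd⁴/(8D³N_a) = (68.8×10³)(11.3⁴)/(8·62.0³·17) = 34.609 N/mm
W = mg = 0.83 × 9.81 = 8.1423 N
½kδ² − Wδ − Wh = 0 → δ = (W + √(W² + 2kWh))/k
δ = (8.1423 + √(66.297 + 233891))/34.609 = (8.1423 + 483.69)/34.609 = 14.211 mm

14.2 mm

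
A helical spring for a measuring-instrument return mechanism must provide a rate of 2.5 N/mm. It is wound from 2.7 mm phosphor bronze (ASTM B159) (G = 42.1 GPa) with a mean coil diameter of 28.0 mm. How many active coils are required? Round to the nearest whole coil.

N_a = Gd⁴/(8D³k) = (42.1×10³ × 2.7⁴)/(8 × 28.0³ × 2.5)
    = 2.23737e+06 / 439040 = 5.096 → 5 coils

5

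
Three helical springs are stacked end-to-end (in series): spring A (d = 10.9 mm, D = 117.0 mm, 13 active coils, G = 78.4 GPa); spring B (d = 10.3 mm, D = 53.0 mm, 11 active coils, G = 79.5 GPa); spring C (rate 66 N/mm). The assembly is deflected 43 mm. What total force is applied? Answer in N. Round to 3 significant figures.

k_A = Gd⁴/(8D³N_a) = (78.4×10³)(10.9⁴)/(8·117.0³·13) = 6.644 N/mm
k_B = Gd⁴/(8D³N_a) = (79.5×10³)(10.3⁴)/(8·53.0³·11) = 68.298 N/mm
Series: 1/k_eq = 1/6.644 + 1/68.298 + 1/66 = 0.1803; k_eq = 5.5462 N/mm
F = k_eq·δ = 5.5462·43 = 238.49 N

238 N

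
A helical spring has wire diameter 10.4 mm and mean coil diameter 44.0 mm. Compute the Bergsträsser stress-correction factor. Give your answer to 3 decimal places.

C = D/d = 44.0/10.4 = 4.2308
K_B = (4C+2)/(4C−3) = 18.923/13.923 = 1.3591

1.359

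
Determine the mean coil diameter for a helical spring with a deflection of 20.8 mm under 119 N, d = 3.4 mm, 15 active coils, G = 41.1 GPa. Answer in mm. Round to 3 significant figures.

Required rate k = F/δ = 119/20.8 = 5.7212 N/mm
D = (Gd⁴/(8N_a·k))^(1/3) = (41.1×10³·3.4⁴/(8·15·5.7212))^(1/3)
  = (8000.05)^(1/3) = 20.0000 mm

20.0 mm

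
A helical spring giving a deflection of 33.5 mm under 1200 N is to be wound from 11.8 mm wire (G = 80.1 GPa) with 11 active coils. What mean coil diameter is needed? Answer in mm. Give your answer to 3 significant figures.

Required rate k = F/δ = 1200/33.5 = 35.821 N/mm
D = (Gd⁴/(8N_a·k))^(1/3) = (80.1×10³·11.8⁴/(8·11·35.821))^(1/3)
  = (492653)^(1/3) = 78.9794 mm

79.0 mm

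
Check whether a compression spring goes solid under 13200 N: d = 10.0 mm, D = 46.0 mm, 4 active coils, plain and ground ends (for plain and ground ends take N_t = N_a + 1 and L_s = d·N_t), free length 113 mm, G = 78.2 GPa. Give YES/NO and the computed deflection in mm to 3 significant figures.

k = Gd⁴/(8D³N_a) = (78.2×10³)(10.0⁴)/(8·46.0³·4) = 251.06 N/mm
N_t = 5; L_s = 10.0·5 = 50 mm; δ_solid = L₀ − L_s = 113 − 50 = 63 mm
δ = F/k = 13200/251.06 = 52.576 mm
δ < δ_solid → spring does not go solid

NO, δ = 52.6 mm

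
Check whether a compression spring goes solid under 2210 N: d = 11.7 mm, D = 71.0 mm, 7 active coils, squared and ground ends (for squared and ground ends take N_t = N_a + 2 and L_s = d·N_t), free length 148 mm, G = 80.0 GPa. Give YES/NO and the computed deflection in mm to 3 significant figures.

NO, δ = 29.5 mm

k = Gd⁴/(8D³N_a) = (80.0×10³)(11.7⁴)/(8·71.0³·7) = 74.795 N/mm
N_t = 9; L_s = 11.7·9 = 105.3 mm; δ_solid = L₀ − L_s = 148 − 105.3 = 42.7 mm
δ = F/k = 2210/74.795 = 29.548 mm
δ < δ_solid → spring does not go solid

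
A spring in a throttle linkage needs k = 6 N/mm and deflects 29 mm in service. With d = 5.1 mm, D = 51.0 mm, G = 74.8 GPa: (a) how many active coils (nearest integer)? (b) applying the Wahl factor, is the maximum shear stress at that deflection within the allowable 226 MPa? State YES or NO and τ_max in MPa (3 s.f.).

N_a = Gd⁴/(8D³k) = (74.8×10³)(5.1⁴)/(8·51.0³·6) = 7.947 → N_a = 8
Actual rate k = Gd⁴/(8D³·8) = 5.9606 N/mm
Working load F = kδ = 5.9606·29 = 172.86 N
C = 51.0/5.1 = 10.0000; K_W = (4C−1)/(4C−4)+0.615/C = 1.1448
τ_max = K_W·8FD/(πd³) = 1.1448·169.23 = 193.75 MPa
τ_max ≤ 226 MPa → acceptable

(a) 8 coils; (b) YES, τ_max = 194 MPa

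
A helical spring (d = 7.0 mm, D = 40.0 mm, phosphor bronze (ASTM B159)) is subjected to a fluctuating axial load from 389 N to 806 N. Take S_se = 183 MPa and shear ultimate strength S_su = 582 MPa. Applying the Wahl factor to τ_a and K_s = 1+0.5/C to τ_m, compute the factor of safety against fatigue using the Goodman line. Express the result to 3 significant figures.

C = D/d = 40.0/7.0 = 5.7143; K_W = (4C−1)/(4C−4)+0.615/C = 1.2667; K_s = 1+0.5/C = 1.0875
F_a = (F_max−F_min)/2 = 208.5 N; F_m = (F_max+F_min)/2 = 597.5 N
τ_a = K_W·8F_aD/(πd³) = 1.2667 × 61.917 = 78.432 MPa
τ_m = K_s·8F_mD/(πd³) = 1.0875 × 177.44 = 192.96 MPa
Goodman: 1/n_f = τ_a/S_se + τ_m/S_su = 78.432/183 + 192.96/582 = 0.42859 + 0.33155 = 0.76014
n_f = 1/0.76014 = 1.316

1.32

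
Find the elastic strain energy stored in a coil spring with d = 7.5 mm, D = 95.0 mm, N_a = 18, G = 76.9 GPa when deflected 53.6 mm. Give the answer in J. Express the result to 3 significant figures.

k = Gd⁴/(8D³N_a) = (76.9×10³)(7.5⁴)/(8·95.0³·18) = 1.9708 N/mm
U = ½kδ² = 0.5 × 1.9708 × 53.6² = 2831 N·mm = 2.831 J

2.83 J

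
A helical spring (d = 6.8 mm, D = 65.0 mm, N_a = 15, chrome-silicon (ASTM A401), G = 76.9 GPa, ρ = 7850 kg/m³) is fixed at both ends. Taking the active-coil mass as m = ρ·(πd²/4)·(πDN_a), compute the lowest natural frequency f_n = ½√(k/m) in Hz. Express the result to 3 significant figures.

k = Gd⁴/(8D³N_a) = (76.9×10³)(6.8⁴)/(8·65.0³·15) = 4.9893 N/mm = 4989.3 N/m
Wire length L = πDN_a = π·65.0·15 = 3063.1 mm
m = ρ·(πd²/4)·L = 7850 × 36.317×10⁻⁶ m² × 3.0631 m = 0.87324 kg
f_n = ½√(k/m) = 0.5·√(4989.3/0.87324) = 0.5·√(5713.6) = 37.794 Hz

37.8 Hz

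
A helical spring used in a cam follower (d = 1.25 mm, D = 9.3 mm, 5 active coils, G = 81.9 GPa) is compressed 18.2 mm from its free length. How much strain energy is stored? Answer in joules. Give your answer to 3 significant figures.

1.03 J

k = Gd⁴/(8D³N_a) = (81.9×10³)(1.25⁴)/(8·9.3³·5) = 6.2146 N/mm
U = ½kδ² = 0.5 × 6.2146 × 18.2² = 1029.3 N·mm = 1.0293 J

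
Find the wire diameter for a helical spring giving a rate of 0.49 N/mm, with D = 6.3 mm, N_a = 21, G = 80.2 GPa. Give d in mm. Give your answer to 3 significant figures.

d = (8D³N_a·k / G)^(1/4) = (8·6.3³·21·0.49 / (80.2×10³))^0.25
  = (0.25666)^0.25 = 0.7118 mm

0.712 mm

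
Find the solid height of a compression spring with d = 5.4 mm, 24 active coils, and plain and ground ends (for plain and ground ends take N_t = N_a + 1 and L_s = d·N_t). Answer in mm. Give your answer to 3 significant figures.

135 mm

plain and ground ends: N_t = N_a + 1 = 24 + 1 = 25
L_s = d·N_t = 5.4 × 25 = 135 mm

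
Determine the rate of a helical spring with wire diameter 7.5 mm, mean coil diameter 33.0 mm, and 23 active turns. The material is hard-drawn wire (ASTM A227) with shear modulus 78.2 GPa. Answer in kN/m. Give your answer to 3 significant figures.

37.4 kN/m

k = Gd⁴/(8D³N_a) = (78.2×10³ × 7.5⁴) / (8 × 33.0³ × 23)
  = 2.4743e+08 / 6.61241e+06 = 37.419 N/mm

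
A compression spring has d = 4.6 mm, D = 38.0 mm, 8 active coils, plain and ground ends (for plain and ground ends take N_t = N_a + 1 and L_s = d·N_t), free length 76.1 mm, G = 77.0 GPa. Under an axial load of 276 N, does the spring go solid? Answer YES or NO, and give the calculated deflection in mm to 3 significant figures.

k = Gd⁴/(8D³N_a) = (77.0×10³)(4.6⁴)/(8·38.0³·8) = 9.8173 N/mm
N_t = 9; L_s = 4.6·9 = 41.4 mm; δ_solid = L₀ − L_s = 76.1 − 41.4 = 34.7 mm
δ = F/k = 276/9.8173 = 28.114 mm
δ < δ_solid → spring does not go solid

NO, δ = 28.1 mm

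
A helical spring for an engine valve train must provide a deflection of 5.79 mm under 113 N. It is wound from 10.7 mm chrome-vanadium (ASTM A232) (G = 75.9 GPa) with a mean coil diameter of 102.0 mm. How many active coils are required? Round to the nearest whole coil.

Required rate k = F/δ = 113/5.79 = 19.516 N/mm
N_a = Gd⁴/(8D³k) = (75.9×10³ × 10.7⁴)/(8 × 102.0³ × 19.516)
    = 9.94894e+08 / 1.65688e+08 = 6.005 → 6 coils

6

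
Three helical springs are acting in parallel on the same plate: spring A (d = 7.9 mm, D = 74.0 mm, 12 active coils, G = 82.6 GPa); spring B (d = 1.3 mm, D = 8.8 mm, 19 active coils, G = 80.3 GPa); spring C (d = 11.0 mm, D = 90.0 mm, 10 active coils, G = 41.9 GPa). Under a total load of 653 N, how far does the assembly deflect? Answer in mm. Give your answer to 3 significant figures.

31.1 mm

k_A = Gd⁴/(8D³N_a) = (82.6×10³)(7.9⁴)/(8·74.0³·12) = 8.2703 N/mm
k_B = Gd⁴/(8D³N_a) = (80.3×10³)(1.3⁴)/(8·8.8³·19) = 2.2141 N/mm
k_C = Gd⁴/(8D³N_a) = (41.9×10³)(11.0⁴)/(8·90.0³·10) = 10.519 N/mm
Parallel: k_eq = 8.2703 + 2.2141 + 10.519 = 21.003 N/mm
δ = F/k_eq = 653/21.003 = 31.09 mm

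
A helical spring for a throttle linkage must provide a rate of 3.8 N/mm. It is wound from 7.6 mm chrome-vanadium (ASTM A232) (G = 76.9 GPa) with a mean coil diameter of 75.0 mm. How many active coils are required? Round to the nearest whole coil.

20

N_a = Gd⁴/(8D³k) = (76.9×10³ × 7.6⁴)/(8 × 75.0³ × 3.8)
    = 2.56555e+08 / 1.2825e+07 = 20 → 20 coils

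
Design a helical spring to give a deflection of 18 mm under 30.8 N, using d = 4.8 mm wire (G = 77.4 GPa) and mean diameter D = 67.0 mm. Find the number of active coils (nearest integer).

10

Required rate k = F/δ = 30.8/18 = 1.7111 N/mm
N_a = Gd⁴/(8D³k) = (77.4×10³ × 4.8⁴)/(8 × 67.0³ × 1.7111)
    = 4.10871e+07 / 4.11711e+06 = 9.98 → 10 coils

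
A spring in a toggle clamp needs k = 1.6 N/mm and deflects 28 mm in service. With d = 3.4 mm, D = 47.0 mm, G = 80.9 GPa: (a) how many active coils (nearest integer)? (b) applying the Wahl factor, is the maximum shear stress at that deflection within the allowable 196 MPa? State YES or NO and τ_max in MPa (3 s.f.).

N_a = Gd⁴/(8D³k) = (80.9×10³)(3.4⁴)/(8·47.0³·1.6) = 8.135 → N_a = 8
Actual rate k = Gd⁴/(8D³·8) = 1.627 N/mm
Working load F = kδ = 1.627·28 = 45.556 N
C = 47.0/3.4 = 13.8235; K_W = (4C−1)/(4C−4)+0.615/C = 1.1030
τ_max = K_W·8FD/(πd³) = 1.1030·138.72 = 153.01 MPa
τ_max ≤ 196 MPa → acceptable

(a) 8 coils; (b) YES, τ_max = 153 MPa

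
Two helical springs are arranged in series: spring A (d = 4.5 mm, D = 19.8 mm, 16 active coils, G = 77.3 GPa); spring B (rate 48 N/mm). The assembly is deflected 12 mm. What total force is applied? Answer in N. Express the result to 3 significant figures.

230 N

k_A = Gd⁴/(8D³N_a) = (77.3×10³)(4.5⁴)/(8·19.8³·16) = 31.902 N/mm
Series: 1/k_eq = 1/31.902 + 1/48 = 0.052179; k_eq = 19.165 N/mm
F = k_eq·δ = 19.165·12 = 229.98 N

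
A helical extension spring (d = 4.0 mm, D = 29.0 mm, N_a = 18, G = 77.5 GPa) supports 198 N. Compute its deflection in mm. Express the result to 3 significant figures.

k = Gd⁴/(8D³N_a) = (77.5×10³)(4.0⁴)/(8·29.0³·18) = 5.6492 N/mm
δ = F/k = 198 / 5.6492 = 35.049 mm

35.0 mm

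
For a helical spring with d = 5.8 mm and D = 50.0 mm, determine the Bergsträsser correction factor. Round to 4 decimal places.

C = D/d = 50.0/5.8 = 8.6207
K_B = (4C+2)/(4C−3) = 36.483/31.483 = 1.1588

1.1588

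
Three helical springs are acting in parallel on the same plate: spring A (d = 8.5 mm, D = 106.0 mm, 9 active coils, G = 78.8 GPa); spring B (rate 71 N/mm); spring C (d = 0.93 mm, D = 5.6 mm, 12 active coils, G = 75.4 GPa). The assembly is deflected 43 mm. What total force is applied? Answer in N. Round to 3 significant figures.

k_A = Gd⁴/(8D³N_a) = (78.8×10³)(8.5⁴)/(8·106.0³·9) = 4.7968 N/mm
k_C = Gd⁴/(8D³N_a) = (75.4×10³)(0.93⁴)/(8·5.6³·12) = 3.3456 N/mm
Parallel: k_eq = 4.7968 + 71 + 3.3456 = 79.142 N/mm
F = k_eq·δ = 79.142·43 = 3403.1 N

3400 N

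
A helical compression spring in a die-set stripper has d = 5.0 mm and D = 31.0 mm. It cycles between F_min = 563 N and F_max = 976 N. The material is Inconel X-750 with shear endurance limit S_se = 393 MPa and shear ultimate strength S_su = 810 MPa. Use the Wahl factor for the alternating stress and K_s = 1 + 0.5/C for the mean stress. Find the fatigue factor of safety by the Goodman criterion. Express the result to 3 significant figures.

C = D/d = 31.0/5.0 = 6.2000; K_W = (4C−1)/(4C−4)+0.615/C = 1.2434; K_s = 1+0.5/C = 1.0806
F_a = (F_max−F_min)/2 = 206.5 N; F_m = (F_max+F_min)/2 = 769.5 N
τ_a = K_W·8F_aD/(πd³) = 1.2434 × 130.41 = 162.16 MPa
τ_m = K_s·8F_mD/(πd³) = 1.0806 × 485.96 = 525.15 MPa
Goodman: 1/n_f = τ_a/S_se + τ_m/S_su = 162.16/393 + 525.15/810 = 0.41261 + 0.64833 = 1.0609
n_f = 1/1.0609 = 0.9426

0.943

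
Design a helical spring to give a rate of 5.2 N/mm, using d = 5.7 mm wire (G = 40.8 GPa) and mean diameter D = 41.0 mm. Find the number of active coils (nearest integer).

N_a = Gd⁴/(8D³k) = (40.8×10³ × 5.7⁴)/(8 × 41.0³ × 5.2)
    = 4.30685e+07 / 2.86711e+06 = 15.02 → 15 coils

15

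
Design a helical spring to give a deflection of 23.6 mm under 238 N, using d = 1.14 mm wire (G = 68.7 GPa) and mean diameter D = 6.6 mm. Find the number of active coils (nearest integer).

5

Required rate k = F/δ = 238/23.6 = 10.085 N/mm
N_a = Gd⁴/(8D³k) = (68.7×10³ × 1.14⁴)/(8 × 6.6³ × 10.085)
    = 116032 / 23194.6 = 5.003 → 5 coils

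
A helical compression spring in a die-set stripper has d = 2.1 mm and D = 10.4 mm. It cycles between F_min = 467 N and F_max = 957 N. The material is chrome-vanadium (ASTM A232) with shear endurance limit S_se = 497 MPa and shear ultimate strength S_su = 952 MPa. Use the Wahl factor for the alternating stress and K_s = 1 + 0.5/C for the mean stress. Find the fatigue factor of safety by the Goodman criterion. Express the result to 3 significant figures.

C = D/d = 10.4/2.1 = 4.9524; K_W = (4C−1)/(4C−4)+0.615/C = 1.3139; K_s = 1+0.5/C = 1.1010
F_a = (F_max−F_min)/2 = 245 N; F_m = (F_max+F_min)/2 = 712 N
τ_a = K_W·8F_aD/(πd³) = 1.3139 × 700.62 = 920.57 MPa
τ_m = K_s·8F_mD/(πd³) = 1.1010 × 2036.1 = 2241.6 MPa
Goodman: 1/n_f = τ_a/S_se + τ_m/S_su = 920.57/497 + 2241.6/952 = 1.85226 + 2.35467 = 4.2069
n_f = 1/4.2069 = 0.2377

0.238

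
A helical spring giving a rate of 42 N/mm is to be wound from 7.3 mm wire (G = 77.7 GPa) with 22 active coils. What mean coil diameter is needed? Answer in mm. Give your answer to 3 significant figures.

31.0 mm

D = (Gd⁴/(8N_a·k))^(1/3) = (77.7×10³·7.3⁴/(8·22·42))^(1/3)
  = (29850.4)^(1/3) = 31.0206 mm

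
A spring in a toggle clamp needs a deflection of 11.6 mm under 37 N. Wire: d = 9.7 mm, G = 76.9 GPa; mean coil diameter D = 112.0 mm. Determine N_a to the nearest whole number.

19

Required rate k = F/δ = 37/11.6 = 3.1897 N/mm
N_a = Gd⁴/(8D³k) = (76.9×10³ × 9.7⁴)/(8 × 112.0³ × 3.1897)
    = 6.8079e+08 / 3.58499e+07 = 18.99 → 19 coils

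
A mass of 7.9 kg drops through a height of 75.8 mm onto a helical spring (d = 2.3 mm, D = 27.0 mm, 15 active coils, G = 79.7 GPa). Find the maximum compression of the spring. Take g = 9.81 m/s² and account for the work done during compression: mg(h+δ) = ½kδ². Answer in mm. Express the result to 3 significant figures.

221 mm

k = Gd⁴/(8D³N_a) = (79.7×10³)(2.3⁴)/(8·27.0³·15) = 0.94427 N/mm
W = mg = 7.9 × 9.81 = 77.499 N
½kδ² − Wδ − Wh = 0 → δ = (W + √(W² + 2kWh))/k
δ = (77.499 + √(6006.1 + 11094.1))/0.94427 = (77.499 + 130.77)/0.94427 = 220.56 mm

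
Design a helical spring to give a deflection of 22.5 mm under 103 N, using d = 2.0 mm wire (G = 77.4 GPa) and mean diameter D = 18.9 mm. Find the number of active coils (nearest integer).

Required rate k = F/δ = 103/22.5 = 4.5778 N/mm
N_a = Gd⁴/(8D³k) = (77.4×10³ × 2.0⁴)/(8 × 18.9³ × 4.5778)
    = 1.2384e+06 / 247246 = 5.009 → 5 coils

5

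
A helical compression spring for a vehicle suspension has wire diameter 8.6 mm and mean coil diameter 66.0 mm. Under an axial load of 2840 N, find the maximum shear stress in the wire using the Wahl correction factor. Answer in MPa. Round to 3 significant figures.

895 MPa

Spring index C = D/d = 66.0/8.6 = 7.6744
K_W = (4C−1)/(4C−4) + 0.615/C = 29.698/26.698 + 0.0801 = 1.1925
τ₀ = 8FD/(πd³) = 8·2840·66.0/(π·8.6³) = 1.49952e+06/1998.2 = 750.42 MPa
τ_max = K·τ₀ = 1.1925 × 750.42 = 894.89 MPa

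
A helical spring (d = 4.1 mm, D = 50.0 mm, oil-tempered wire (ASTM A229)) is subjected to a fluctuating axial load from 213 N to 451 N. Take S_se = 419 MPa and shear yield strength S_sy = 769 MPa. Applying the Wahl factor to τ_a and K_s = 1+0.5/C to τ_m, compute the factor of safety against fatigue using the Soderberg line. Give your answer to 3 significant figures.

0.706

C = D/d = 50.0/4.1 = 12.1951; K_W = (4C−1)/(4C−4)+0.615/C = 1.1174; K_s = 1+0.5/C = 1.0410
F_a = (F_max−F_min)/2 = 119 N; F_m = (F_max+F_min)/2 = 332 N
τ_a = K_W·8F_aD/(πd³) = 1.1174 × 219.84 = 245.65 MPa
τ_m = K_s·8F_mD/(πd³) = 1.0410 × 613.33 = 638.48 MPa
Soderberg: 1/n_f = τ_a/S_se + τ_m/S_sy = 245.65/419 + 638.48/769 = 0.58629 + 0.83027 = 1.4166
n_f = 1/1.4166 = 0.7059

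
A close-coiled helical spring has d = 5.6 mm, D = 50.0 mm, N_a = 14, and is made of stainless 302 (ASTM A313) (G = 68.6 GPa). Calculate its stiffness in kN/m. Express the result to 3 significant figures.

k = Gd⁴/(8D³N_a) = (68.6×10³ × 5.6⁴) / (8 × 50.0³ × 14)
  = 6.74646e+07 / 1.4e+07 = 4.8189 N/mm

4.82 kN/m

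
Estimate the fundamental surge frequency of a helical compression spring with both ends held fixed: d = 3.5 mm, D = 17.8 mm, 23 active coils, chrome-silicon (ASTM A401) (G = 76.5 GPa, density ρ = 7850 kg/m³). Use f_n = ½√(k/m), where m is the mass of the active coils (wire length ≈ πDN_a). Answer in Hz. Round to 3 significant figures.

k = Gd⁴/(8D³N_a) = (76.5×10³)(3.5⁴)/(8·17.8³·23) = 11.063 N/mm = 11063 N/m
Wire length L = πDN_a = π·17.8·23 = 1286.2 mm
m = ρ·(πd²/4)·L = 7850 × 9.6211×10⁻⁶ m² × 1.2862 m = 0.097139 kg
f_n = ½√(k/m) = 0.5·√(11063/0.097139) = 0.5·√(1.1388e+05) = 168.73 Hz

169 Hz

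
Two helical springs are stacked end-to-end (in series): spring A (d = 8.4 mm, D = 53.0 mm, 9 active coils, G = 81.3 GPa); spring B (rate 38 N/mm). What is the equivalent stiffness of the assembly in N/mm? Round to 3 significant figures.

18.9 N/mm

k_A = Gd⁴/(8D³N_a) = (81.3×10³)(8.4⁴)/(8·53.0³·9) = 37.761 N/mm
Series: 1/k_eq = 1/37.761 + 1/38 = 0.052798; k_eq = 18.94 N/mm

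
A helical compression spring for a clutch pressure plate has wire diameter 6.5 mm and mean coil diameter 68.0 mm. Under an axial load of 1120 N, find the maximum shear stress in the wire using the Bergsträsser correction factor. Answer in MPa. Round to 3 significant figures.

797 MPa

Spring index C = D/d = 68.0/6.5 = 10.4615
K_B = (4C+2)/(4C−3) = 43.846/38.846 = 1.1287
τ₀ = 8FD/(πd³) = 8·1120·68.0/(π·6.5³) = 609280/862.76 = 706.2 MPa
τ_max = K·τ₀ = 1.1287 × 706.2 = 797.1 MPa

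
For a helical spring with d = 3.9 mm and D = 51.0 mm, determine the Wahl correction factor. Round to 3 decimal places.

1.109

C = D/d = 51.0/3.9 = 13.0769
K_W = (4C−1)/(4C−4) + 0.615/C = 51.308/48.308 + 0.0470 = 1.1091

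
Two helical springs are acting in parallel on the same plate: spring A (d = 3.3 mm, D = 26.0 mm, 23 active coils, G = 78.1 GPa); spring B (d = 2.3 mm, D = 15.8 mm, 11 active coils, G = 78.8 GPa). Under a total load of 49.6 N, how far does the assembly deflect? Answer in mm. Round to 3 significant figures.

5.38 mm

k_A = Gd⁴/(8D³N_a) = (78.1×10³)(3.3⁴)/(8·26.0³·23) = 2.864 N/mm
k_B = Gd⁴/(8D³N_a) = (78.8×10³)(2.3⁴)/(8·15.8³·11) = 6.3531 N/mm
Parallel: k_eq = 2.864 + 6.3531 = 9.217 N/mm
δ = F/k_eq = 49.6/9.217 = 5.3813 mm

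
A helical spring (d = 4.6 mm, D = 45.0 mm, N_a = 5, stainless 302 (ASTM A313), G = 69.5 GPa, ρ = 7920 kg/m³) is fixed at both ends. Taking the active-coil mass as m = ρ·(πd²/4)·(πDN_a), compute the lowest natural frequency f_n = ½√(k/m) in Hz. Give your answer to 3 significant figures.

151 Hz

k = Gd⁴/(8D³N_a) = (69.5×10³)(4.6⁴)/(8·45.0³·5) = 8.5373 N/mm = 8537.3 N/m
Wire length L = πDN_a = π·45.0·5 = 706.86 mm
m = ρ·(πd²/4)·L = 7920 × 16.619×10⁻⁶ m² × 0.70686 m = 0.093039 kg
f_n = ½√(k/m) = 0.5·√(8537.3/0.093039) = 0.5·√(91760) = 151.46 Hz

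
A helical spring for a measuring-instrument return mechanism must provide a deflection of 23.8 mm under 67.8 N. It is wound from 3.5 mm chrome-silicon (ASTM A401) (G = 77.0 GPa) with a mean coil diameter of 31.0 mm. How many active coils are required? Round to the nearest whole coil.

17

Required rate k = F/δ = 67.8/23.8 = 2.8487 N/mm
N_a = Gd⁴/(8D³k) = (77.0×10³ × 3.5⁴)/(8 × 31.0³ × 2.8487)
    = 1.15548e+07 / 678934 = 17.02 → 17 coils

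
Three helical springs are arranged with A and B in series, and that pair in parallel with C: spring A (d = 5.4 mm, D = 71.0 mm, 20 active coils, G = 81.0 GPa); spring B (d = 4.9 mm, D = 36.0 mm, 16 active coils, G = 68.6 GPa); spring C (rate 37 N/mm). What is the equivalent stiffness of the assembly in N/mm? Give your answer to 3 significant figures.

k_A = Gd⁴/(8D³N_a) = (81.0×10³)(5.4⁴)/(8·71.0³·20) = 1.2027 N/mm
k_B = Gd⁴/(8D³N_a) = (68.6×10³)(4.9⁴)/(8·36.0³·16) = 6.622 N/mm
Springs A,B series: k_AB = 1/(1/1.2027+1/6.622) = 1.0179 N/mm; parallel with C: k_eq = 1.0179+37 = 38.018 N/mm

38.0 N/mm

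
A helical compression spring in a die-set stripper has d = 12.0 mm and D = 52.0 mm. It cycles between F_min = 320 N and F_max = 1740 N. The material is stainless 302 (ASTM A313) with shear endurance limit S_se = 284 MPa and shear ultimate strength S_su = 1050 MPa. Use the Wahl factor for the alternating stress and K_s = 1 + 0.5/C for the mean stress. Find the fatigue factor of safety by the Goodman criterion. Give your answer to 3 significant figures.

C = D/d = 52.0/12.0 = 4.3333; K_W = (4C−1)/(4C−4)+0.615/C = 1.3669; K_s = 1+0.5/C = 1.1154
F_a = (F_max−F_min)/2 = 710 N; F_m = (F_max+F_min)/2 = 1030 N
τ_a = K_W·8F_aD/(πd³) = 1.3669 × 54.407 = 74.371 MPa
τ_m = K_s·8F_mD/(πd³) = 1.1154 × 78.929 = 88.036 MPa
Goodman: 1/n_f = τ_a/S_se + τ_m/S_su = 74.371/284 + 88.036/1050 = 0.26187 + 0.08384 = 0.34571
n_f = 1/0.34571 = 2.893

2.89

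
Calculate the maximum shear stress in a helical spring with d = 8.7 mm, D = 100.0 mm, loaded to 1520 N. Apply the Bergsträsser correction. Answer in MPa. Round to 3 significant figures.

Spring index C = D/d = 100.0/8.7 = 11.4943
K_B = (4C+2)/(4C−3) = 47.977/42.977 = 1.1163
τ₀ = 8FD/(πd³) = 8·1520·100.0/(π·8.7³) = 1.216e+06/2068.7 = 587.8 MPa
τ_max = K·τ₀ = 1.1163 × 587.8 = 656.18 MPa

656 MPa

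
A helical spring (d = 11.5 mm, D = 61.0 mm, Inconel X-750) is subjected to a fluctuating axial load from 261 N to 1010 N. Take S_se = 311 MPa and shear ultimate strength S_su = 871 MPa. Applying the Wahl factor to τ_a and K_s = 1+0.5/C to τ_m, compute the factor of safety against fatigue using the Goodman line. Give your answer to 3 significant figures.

4.16

C = D/d = 61.0/11.5 = 5.3043; K_W = (4C−1)/(4C−4)+0.615/C = 1.2902; K_s = 1+0.5/C = 1.0943
F_a = (F_max−F_min)/2 = 374.5 N; F_m = (F_max+F_min)/2 = 635.5 N
τ_a = K_W·8F_aD/(πd³) = 1.2902 × 38.25 = 49.349 MPa
τ_m = K_s·8F_mD/(πd³) = 1.0943 × 64.907 = 71.025 MPa
Goodman: 1/n_f = τ_a/S_se + τ_m/S_su = 49.349/311 + 71.025/871 = 0.15868 + 0.08154 = 0.24022
n_f = 1/0.24022 = 4.163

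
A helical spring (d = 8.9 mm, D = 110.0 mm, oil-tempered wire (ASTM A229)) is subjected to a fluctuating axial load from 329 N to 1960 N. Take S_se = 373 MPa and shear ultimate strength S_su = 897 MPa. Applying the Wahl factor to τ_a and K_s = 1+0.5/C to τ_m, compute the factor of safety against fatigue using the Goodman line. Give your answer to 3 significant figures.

0.668

C = D/d = 110.0/8.9 = 12.3596; K_W = (4C−1)/(4C−4)+0.615/C = 1.1158; K_s = 1+0.5/C = 1.0405
F_a = (F_max−F_min)/2 = 815.5 N; F_m = (F_max+F_min)/2 = 1144.5 N
τ_a = K_W·8F_aD/(πd³) = 1.1158 × 324.03 = 361.55 MPa
τ_m = K_s·8F_mD/(πd³) = 1.0405 × 454.76 = 473.15 MPa
Goodman: 1/n_f = τ_a/S_se + τ_m/S_su = 361.55/373 + 473.15/897 = 0.96930 + 0.52748 = 1.4968
n_f = 1/1.4968 = 0.6681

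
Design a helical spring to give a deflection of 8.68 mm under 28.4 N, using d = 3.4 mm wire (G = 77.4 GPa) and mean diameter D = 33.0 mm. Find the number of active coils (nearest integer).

Required rate k = F/δ = 28.4/8.68 = 3.2719 N/mm
N_a = Gd⁴/(8D³k) = (77.4×10³ × 3.4⁴)/(8 × 33.0³ × 3.2719)
    = 1.03432e+07 / 940655 = 11 → 11 coils

11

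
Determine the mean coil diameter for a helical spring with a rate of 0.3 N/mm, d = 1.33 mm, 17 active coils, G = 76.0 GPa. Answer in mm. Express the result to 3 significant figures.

D = (Gd⁴/(8N_a·k))^(1/3) = (76.0×10³·1.33⁴/(8·17·0.3))^(1/3)
  = (5828.54)^(1/3) = 17.9964 mm

18.0 mm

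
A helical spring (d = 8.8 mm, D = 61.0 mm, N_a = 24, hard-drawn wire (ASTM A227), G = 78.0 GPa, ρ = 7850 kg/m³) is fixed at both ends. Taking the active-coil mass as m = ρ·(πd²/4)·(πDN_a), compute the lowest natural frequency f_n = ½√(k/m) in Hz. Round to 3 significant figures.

k = Gd⁴/(8D³N_a) = (78.0×10³)(8.8⁴)/(8·61.0³·24) = 10.733 N/mm = 10733 N/m
Wire length L = πDN_a = π·61.0·24 = 4599.3 mm
m = ρ·(πd²/4)·L = 7850 × 60.821×10⁻⁶ m² × 4.5993 m = 2.1959 kg
f_n = ½√(k/m) = 0.5·√(10733/2.1959) = 0.5·√(4887.9) = 34.957 Hz

35.0 Hz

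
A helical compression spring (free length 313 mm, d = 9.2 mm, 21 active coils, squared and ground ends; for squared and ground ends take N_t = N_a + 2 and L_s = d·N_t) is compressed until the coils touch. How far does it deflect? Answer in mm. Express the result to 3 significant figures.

N_t = 23; L_s = 9.2·23 = 211.6 mm
δ_solid = L₀ − L_s = 313 − 211.6 = 101.4 mm

101 mm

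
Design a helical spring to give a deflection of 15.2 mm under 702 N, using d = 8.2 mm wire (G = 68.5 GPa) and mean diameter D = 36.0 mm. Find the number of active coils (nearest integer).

Required rate k = F/δ = 702/15.2 = 46.184 N/mm
N_a = Gd⁴/(8D³k) = (68.5×10³ × 8.2⁴)/(8 × 36.0³ × 46.184)
    = 3.09703e+08 / 1.72382e+07 = 17.97 → 18 coils

18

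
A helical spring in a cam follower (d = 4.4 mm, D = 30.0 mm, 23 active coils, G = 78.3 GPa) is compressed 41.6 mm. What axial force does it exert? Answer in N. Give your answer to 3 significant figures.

246 N

k = Gd⁴/(8D³N_a) = (78.3×10³)(4.4⁴)/(8·30.0³·23) = 5.9073 N/mm
F = k·δ = 5.9073 × 41.6 = 245.74 N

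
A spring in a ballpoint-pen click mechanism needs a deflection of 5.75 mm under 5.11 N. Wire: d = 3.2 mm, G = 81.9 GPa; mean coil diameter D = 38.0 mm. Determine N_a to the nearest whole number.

Required rate k = F/δ = 5.11/5.75 = 0.8887 N/mm
N_a = Gd⁴/(8D³k) = (81.9×10³ × 3.2⁴)/(8 × 38.0³ × 0.8887)
    = 8.58784e+06 / 390116 = 22.01 → 22 coils

22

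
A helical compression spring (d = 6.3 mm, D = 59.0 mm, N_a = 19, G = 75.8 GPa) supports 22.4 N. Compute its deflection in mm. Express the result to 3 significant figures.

k = Gd⁴/(8D³N_a) = (75.8×10³)(6.3⁴)/(8·59.0³·19) = 3.825 N/mm
δ = F/k = 22.4 / 3.825 = 5.8562 mm

5.86 mm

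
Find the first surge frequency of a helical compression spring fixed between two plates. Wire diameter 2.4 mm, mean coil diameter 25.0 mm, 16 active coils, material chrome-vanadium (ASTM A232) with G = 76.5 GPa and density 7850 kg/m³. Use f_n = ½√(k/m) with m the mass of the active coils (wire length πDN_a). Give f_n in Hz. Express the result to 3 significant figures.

k = Gd⁴/(8D³N_a) = (76.5×10³)(2.4⁴)/(8·25.0³·16) = 1.269 N/mm = 1269 N/m
Wire length L = πDN_a = π·25.0·16 = 1256.6 mm
m = ρ·(πd²/4)·L = 7850 × 4.5239×10⁻⁶ m² × 1.2566 m = 0.044626 kg
f_n = ½√(k/m) = 0.5·√(1269/0.044626) = 0.5·√(28437) = 84.316 Hz

84.3 Hz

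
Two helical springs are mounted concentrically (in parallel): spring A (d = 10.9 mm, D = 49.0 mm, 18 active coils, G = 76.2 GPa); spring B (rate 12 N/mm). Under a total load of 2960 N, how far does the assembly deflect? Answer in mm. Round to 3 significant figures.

k_A = Gd⁴/(8D³N_a) = (76.2×10³)(10.9⁴)/(8·49.0³·18) = 63.491 N/mm
Parallel: k_eq = 63.491 + 12 = 75.491 N/mm
δ = F/k_eq = 2960/75.491 = 39.21 mm

39.2 mm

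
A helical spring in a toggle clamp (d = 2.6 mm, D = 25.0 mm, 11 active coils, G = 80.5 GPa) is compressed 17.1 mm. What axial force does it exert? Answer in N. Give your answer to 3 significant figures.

45.7 N

k = Gd⁴/(8D³N_a) = (80.5×10³)(2.6⁴)/(8·25.0³·11) = 2.6754 N/mm
F = k·δ = 2.6754 × 17.1 = 45.749 N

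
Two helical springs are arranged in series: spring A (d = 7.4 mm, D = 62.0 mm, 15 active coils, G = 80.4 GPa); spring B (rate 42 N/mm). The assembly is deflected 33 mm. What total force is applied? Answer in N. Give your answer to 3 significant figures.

232 N

k_A = Gd⁴/(8D³N_a) = (80.4×10³)(7.4⁴)/(8·62.0³·15) = 8.43 N/mm
Series: 1/k_eq = 1/8.43 + 1/42 = 0.14243; k_eq = 7.0208 N/mm
F = k_eq·δ = 7.0208·33 = 231.69 N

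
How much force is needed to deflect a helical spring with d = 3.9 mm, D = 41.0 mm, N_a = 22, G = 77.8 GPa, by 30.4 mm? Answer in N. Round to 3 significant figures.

45.1 N

k = Gd⁴/(8D³N_a) = (77.8×10³)(3.9⁴)/(8·41.0³·22) = 1.4838 N/mm
F = k·δ = 1.4838 × 30.4 = 45.107 N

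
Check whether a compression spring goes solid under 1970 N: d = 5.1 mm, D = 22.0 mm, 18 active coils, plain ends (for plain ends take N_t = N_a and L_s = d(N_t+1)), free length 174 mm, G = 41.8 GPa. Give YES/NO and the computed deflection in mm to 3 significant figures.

k = Gd⁴/(8D³N_a) = (41.8×10³)(5.1⁴)/(8·22.0³·18) = 18.443 N/mm
N_t = 18; L_s = 5.1·19 = 96.9 mm; δ_solid = L₀ − L_s = 174 − 96.9 = 77.1 mm
δ = F/k = 1970/18.443 = 106.82 mm
δ ≥ δ_solid → spring goes solid

YES, δ = 107 mm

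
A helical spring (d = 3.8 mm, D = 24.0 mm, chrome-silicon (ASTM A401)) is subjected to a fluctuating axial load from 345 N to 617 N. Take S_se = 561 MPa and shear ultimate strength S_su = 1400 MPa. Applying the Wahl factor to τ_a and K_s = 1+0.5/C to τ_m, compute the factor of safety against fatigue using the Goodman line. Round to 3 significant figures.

C = D/d = 24.0/3.8 = 6.3158; K_W = (4C−1)/(4C−4)+0.615/C = 1.2385; K_s = 1+0.5/C = 1.0792
F_a = (F_max−F_min)/2 = 136 N; F_m = (F_max+F_min)/2 = 481 N
τ_a = K_W·8F_aD/(πd³) = 1.2385 × 151.47 = 187.6 MPa
τ_m = K_s·8F_mD/(πd³) = 1.0792 × 535.73 = 578.14 MPa
Goodman: 1/n_f = τ_a/S_se + τ_m/S_su = 187.6/561 + 578.14/1400 = 0.33440 + 0.41296 = 0.74735
n_f = 1/0.74735 = 1.338

1.34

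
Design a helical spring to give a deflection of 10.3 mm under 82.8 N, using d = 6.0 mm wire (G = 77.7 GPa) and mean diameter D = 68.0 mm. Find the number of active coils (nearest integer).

5

Required rate k = F/δ = 82.8/10.3 = 8.0388 N/mm
N_a = Gd⁴/(8D³k) = (77.7×10³ × 6.0⁴)/(8 × 68.0³ × 8.0388)
    = 1.00699e+08 / 2.02213e+07 = 4.98 → 5 coils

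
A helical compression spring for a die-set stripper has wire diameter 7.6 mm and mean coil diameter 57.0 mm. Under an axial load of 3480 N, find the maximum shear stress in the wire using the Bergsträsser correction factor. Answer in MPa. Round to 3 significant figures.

1360 MPa

Spring index C = D/d = 57.0/7.6 = 7.5000
K_B = (4C+2)/(4C−3) = 32.000/27.000 = 1.1852
τ₀ = 8FD/(πd³) = 8·3480·57.0/(π·7.6³) = 1.58688e+06/1379.1 = 1150.7 MPa
τ_max = K·τ₀ = 1.1852 × 1150.7 = 1363.8 MPa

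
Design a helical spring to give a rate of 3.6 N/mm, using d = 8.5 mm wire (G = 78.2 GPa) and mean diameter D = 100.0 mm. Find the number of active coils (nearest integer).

N_a = Gd⁴/(8D³k) = (78.2×10³ × 8.5⁴)/(8 × 100.0³ × 3.6)
    = 4.08209e+08 / 2.88e+07 = 14.17 → 14 coils

14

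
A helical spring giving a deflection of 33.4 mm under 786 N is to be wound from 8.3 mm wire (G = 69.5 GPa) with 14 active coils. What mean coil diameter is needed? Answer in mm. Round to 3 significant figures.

Required rate k = F/δ = 786/33.4 = 23.533 N/mm
D = (Gd⁴/(8N_a·k))^(1/3) = (69.5×10³·8.3⁴/(8·14·23.533))^(1/3)
  = (125142)^(1/3) = 50.0189 mm

50.0 mm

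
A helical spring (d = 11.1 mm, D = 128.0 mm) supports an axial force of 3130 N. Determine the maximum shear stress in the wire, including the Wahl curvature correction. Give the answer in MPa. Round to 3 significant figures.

Spring index C = D/d = 128.0/11.1 = 11.5315
K_W = (4C−1)/(4C−4) + 0.615/C = 45.126/42.126 + 0.0533 = 1.1245
τ₀ = 8FD/(πd³) = 8·3130·128.0/(π·11.1³) = 3.20512e+06/4296.5 = 745.98 MPa
τ_max = K·τ₀ = 1.1245 × 745.98 = 838.89 MPa

839 MPa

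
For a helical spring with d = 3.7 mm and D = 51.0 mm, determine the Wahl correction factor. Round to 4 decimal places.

1.1033

C = D/d = 51.0/3.7 = 13.7838
K_W = (4C−1)/(4C−4) + 0.615/C = 54.135/51.135 + 0.0446 = 1.1033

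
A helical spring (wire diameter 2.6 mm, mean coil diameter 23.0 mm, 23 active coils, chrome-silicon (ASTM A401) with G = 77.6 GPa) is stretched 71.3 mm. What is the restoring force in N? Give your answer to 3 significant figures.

113 N

k = Gd⁴/(8D³N_a) = (77.6×10³)(2.6⁴)/(8·23.0³·23) = 1.584 N/mm
F = k·δ = 1.584 × 71.3 = 112.94 N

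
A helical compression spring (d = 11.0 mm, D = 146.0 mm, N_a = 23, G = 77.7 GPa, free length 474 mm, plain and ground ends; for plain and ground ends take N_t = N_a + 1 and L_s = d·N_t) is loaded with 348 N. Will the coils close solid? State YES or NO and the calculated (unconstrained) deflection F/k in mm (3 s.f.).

k = Gd⁴/(8D³N_a) = (77.7×10³)(11.0⁴)/(8·146.0³·23) = 1.9866 N/mm
N_t = 24; L_s = 11.0·24 = 264 mm; δ_solid = L₀ − L_s = 474 − 264 = 210 mm
δ = F/k = 348/1.9866 = 175.17 mm
δ < δ_solid → spring does not go solid

NO, δ = 175 mm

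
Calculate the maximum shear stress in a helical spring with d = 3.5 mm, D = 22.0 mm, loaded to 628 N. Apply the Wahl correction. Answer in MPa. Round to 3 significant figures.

1020 MPa

Spring index C = D/d = 22.0/3.5 = 6.2857
K_W = (4C−1)/(4C−4) + 0.615/C = 24.143/21.143 + 0.0978 = 1.2397
τ₀ = 8FD/(πd³) = 8·628·22.0/(π·3.5³) = 110528/134.7 = 820.58 MPa
τ_max = K·τ₀ = 1.2397 × 820.58 = 1017.3 MPa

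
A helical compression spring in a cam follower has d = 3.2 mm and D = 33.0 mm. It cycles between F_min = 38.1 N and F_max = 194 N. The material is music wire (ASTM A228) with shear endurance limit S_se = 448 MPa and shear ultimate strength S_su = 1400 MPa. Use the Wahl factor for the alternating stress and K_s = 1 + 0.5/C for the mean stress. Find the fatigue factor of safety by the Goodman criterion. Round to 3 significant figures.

1.37

C = D/d = 33.0/3.2 = 10.3125; K_W = (4C−1)/(4C−4)+0.615/C = 1.1402; K_s = 1+0.5/C = 1.0485
F_a = (F_max−F_min)/2 = 77.95 N; F_m = (F_max+F_min)/2 = 116.05 N
τ_a = K_W·8F_aD/(πd³) = 1.1402 × 199.9 = 227.92 MPa
τ_m = K_s·8F_mD/(πd³) = 1.0485 × 297.61 = 312.04 MPa
Goodman: 1/n_f = τ_a/S_se + τ_m/S_su = 227.92/448 + 312.04/1400 = 0.50876 + 0.22289 = 0.73165
n_f = 1/0.73165 = 1.367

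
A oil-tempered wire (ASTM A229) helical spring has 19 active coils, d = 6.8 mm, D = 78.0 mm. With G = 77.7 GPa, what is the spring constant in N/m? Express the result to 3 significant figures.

k = Gd⁴/(8D³N_a) = (77.7×10³ × 6.8⁴) / (8 × 78.0³ × 19)
  = 1.66133e+08 / 7.21319e+07 = 2.3032 N/mm = 2303.2 N/m

2300 N/m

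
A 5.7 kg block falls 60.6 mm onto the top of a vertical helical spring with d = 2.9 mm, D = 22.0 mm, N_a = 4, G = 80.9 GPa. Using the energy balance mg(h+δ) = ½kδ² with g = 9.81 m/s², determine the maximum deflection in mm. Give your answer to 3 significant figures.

23.7 mm

k = Gd⁴/(8D³N_a) = (80.9×10³)(2.9⁴)/(8·22.0³·4) = 16.793 N/mm
W = mg = 5.7 × 9.81 = 55.917 N
½kδ² − Wδ − Wh = 0 → δ = (W + √(W² + 2kWh))/k
δ = (55.917 + √(3126.7 + 113807))/16.793 = (55.917 + 341.96)/16.793 = 23.693 mm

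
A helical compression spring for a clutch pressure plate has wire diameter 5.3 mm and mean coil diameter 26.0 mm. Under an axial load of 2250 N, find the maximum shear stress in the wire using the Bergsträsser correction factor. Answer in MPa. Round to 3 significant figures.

Spring index C = D/d = 26.0/5.3 = 4.9057
K_B = (4C+2)/(4C−3) = 21.623/16.623 = 1.3008
τ₀ = 8FD/(πd³) = 8·2250·26.0/(π·5.3³) = 468000/467.71 = 1000.6 MPa
τ_max = K·τ₀ = 1.3008 × 1000.6 = 1301.6 MPa

1300 MPa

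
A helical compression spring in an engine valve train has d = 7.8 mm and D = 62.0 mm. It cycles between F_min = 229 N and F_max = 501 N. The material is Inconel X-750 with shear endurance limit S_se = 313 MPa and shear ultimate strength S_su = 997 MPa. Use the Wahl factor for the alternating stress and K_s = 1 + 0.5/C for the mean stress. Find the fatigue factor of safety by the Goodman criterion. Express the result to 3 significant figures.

3.32

C = D/d = 62.0/7.8 = 7.9487; K_W = (4C−1)/(4C−4)+0.615/C = 1.1853; K_s = 1+0.5/C = 1.0629
F_a = (F_max−F_min)/2 = 136 N; F_m = (F_max+F_min)/2 = 365 N
τ_a = K_W·8F_aD/(πd³) = 1.1853 × 45.247 = 53.631 MPa
τ_m = K_s·8F_mD/(πd³) = 1.0629 × 121.43 = 129.07 MPa
Goodman: 1/n_f = τ_a/S_se + τ_m/S_su = 53.631/313 + 129.07/997 = 0.17135 + 0.12946 = 0.30081
n_f = 1/0.30081 = 3.324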